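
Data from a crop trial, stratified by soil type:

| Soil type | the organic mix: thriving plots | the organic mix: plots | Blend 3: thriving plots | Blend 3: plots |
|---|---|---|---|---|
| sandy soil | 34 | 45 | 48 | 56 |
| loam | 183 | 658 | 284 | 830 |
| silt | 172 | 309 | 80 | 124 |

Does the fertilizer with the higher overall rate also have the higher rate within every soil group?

Yes

Sandy soil: the organic mix 34/45 = 75.6%, Blend 3 48/56 = 85.7% → Blend 3
Loam: the organic mix 183/658 = 27.8%, Blend 3 284/830 = 34.2% → Blend 3
Silt: the organic mix 172/309 = 55.7%, Blend 3 80/124 = 64.5% → Blend 3
Overall: the organic mix 389/1012 = 38.4%, Blend 3 412/1010 = 40.8% → Blend 3
Blend 3 wins overall and in every soil group — no reversal.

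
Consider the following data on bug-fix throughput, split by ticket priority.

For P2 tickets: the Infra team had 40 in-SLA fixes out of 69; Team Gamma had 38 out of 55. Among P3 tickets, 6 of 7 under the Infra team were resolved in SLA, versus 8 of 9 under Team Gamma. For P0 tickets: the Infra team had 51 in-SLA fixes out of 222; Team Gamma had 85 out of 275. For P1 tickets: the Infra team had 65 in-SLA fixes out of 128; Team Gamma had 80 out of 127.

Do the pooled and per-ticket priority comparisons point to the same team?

P2: the Infra team 40/69 = 58.0%, Team Gamma 38/55 = 69.1% → Team Gamma
P3: the Infra team 6/7 = 85.7%, Team Gamma 8/9 = 88.9% → Team Gamma
P0: the Infra team 51/222 = 23.0%, Team Gamma 85/275 = 30.9% → Team Gamma
P1: the Infra team 65/128 = 50.8%, Team Gamma 80/127 = 63.0% → Team Gamma
Overall: the Infra team 162/426 = 38.0%, Team Gamma 211/466 = 45.3% → Team Gamma
Team Gamma wins overall and in every ticket group — no reversal.

Yes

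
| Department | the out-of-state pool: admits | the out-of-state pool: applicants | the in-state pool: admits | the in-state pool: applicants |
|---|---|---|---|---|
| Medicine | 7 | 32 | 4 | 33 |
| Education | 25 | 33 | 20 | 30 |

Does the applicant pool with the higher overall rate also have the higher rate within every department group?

Yes

Medicine: the out-of-state pool 7/32 = 21.9%, the in-state pool 4/33 = 12.1% → the out-of-state pool
Education: the out-of-state pool 25/33 = 75.8%, the in-state pool 20/30 = 66.7% → the out-of-state pool
Overall: the out-of-state pool 32/65 = 49.2%, the in-state pool 24/63 = 38.1% → the out-of-state pool
The out-of-state pool wins overall and in every department group — no reversal.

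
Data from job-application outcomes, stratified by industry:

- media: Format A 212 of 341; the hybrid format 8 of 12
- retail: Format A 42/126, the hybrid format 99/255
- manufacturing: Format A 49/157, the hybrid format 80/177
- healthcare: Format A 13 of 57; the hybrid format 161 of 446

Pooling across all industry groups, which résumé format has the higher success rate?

Media: Format A 212/341 = 62.2%, the hybrid format 8/12 = 66.7% → the hybrid format
Retail: Format A 42/126 = 33.3%, the hybrid format 99/255 = 38.8% → the hybrid format
Manufacturing: Format A 49/157 = 31.2%, the hybrid format 80/177 = 45.2% → the hybrid format
Healthcare: Format A 13/57 = 22.8%, the hybrid format 161/446 = 36.1% → the hybrid format
Overall: Format A 316/681 = 46.4%, the hybrid format 348/890 = 39.1% → Format A
(The hybrid format wins every industry group but Format A wins overall — the hybrid format's applications skew toward the low-rate healthcare group.)

Format A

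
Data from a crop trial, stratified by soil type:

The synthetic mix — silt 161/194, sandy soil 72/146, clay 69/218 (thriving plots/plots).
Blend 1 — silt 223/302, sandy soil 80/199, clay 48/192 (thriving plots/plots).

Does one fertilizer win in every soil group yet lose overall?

No

Silt: the synthetic mix 161/194 = 83.0%, Blend 1 223/302 = 73.8% → the synthetic mix
Sandy soil: the synthetic mix 72/146 = 49.3%, Blend 1 80/199 = 40.2% → the synthetic mix
Clay: the synthetic mix 69/218 = 31.7%, Blend 1 48/192 = 25.0% → the synthetic mix
Overall: the synthetic mix 302/558 = 54.1%, Blend 1 351/693 = 50.6% → the synthetic mix
The synthetic mix wins overall and in every soil group — no reversal.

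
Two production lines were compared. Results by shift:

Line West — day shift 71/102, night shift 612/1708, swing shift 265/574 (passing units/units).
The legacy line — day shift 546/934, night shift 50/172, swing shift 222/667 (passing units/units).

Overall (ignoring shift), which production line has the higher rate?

Day shift: Line West 71/102 = 69.6%, the legacy line 546/934 = 58.5% → Line West
Night shift: Line West 612/1708 = 35.8%, the legacy line 50/172 = 29.1% → Line West
Swing shift: Line West 265/574 = 46.2%, the legacy line 222/667 = 33.3% → Line West
Overall: Line West 948/2384 = 39.8%, the legacy line 818/1773 = 46.1% → the legacy line
(Line West wins every shift group but the legacy line wins overall — Line West's units skew toward the low-rate night shift group.)

the legacy line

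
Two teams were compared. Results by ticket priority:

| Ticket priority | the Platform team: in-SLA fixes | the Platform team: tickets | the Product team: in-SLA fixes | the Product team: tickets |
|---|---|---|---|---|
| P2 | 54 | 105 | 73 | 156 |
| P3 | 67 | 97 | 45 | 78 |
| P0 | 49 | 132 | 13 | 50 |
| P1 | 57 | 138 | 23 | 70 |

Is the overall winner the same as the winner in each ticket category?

P2: the Platform team 54/105 = 51.4%, the Product team 73/156 = 46.8% → the Platform team
P3: the Platform team 67/97 = 69.1%, the Product team 45/78 = 57.7% → the Platform team
P0: the Platform team 49/132 = 37.1%, the Product team 13/50 = 26.0% → the Platform team
P1: the Platform team 57/138 = 41.3%, the Product team 23/70 = 32.9% → the Platform team
Overall: the Platform team 227/472 = 48.1%, the Product team 154/354 = 43.5% → the Platform team
The Platform team wins overall and in every ticket group — no reversal.

Yes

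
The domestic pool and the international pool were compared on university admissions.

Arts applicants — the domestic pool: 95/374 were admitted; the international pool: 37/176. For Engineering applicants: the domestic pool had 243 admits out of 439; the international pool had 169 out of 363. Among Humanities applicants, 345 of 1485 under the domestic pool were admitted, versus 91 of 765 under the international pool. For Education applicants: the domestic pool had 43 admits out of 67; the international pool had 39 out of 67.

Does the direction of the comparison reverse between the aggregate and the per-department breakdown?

No

Arts: the domestic pool 95/374 = 25.4%, the international pool 37/176 = 21.0% → the domestic pool
Engineering: the domestic pool 243/439 = 55.4%, the international pool 169/363 = 46.6% → the domestic pool
Humanities: the domestic pool 345/1485 = 23.2%, the international pool 91/765 = 11.9% → the domestic pool
Education: the domestic pool 43/67 = 64.2%, the international pool 39/67 = 58.2% → the domestic pool
Overall: the domestic pool 726/2365 = 30.7%, the international pool 336/1371 = 24.5% → the domestic pool
The domestic pool wins overall and in every department group — no reversal.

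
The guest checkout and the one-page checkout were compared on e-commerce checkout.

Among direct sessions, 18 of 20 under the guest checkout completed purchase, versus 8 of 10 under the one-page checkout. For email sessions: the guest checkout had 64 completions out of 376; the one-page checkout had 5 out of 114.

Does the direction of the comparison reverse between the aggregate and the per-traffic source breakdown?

No

Direct: the guest checkout 18/20 = 90.0%, the one-page checkout 8/10 = 80.0% → the guest checkout
Email: the guest checkout 64/376 = 17.0%, the one-page checkout 5/114 = 4.4% → the guest checkout
Overall: the guest checkout 82/396 = 20.7%, the one-page checkout 13/124 = 10.5% → the guest checkout
The guest checkout wins overall and in every traffic group — no reversal.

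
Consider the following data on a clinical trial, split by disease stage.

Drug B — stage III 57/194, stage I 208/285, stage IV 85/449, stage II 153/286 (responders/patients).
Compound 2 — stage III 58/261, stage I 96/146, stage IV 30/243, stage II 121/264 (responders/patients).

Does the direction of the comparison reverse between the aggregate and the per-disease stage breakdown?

No

Stage III: Drug B 57/194 = 29.4%, Compound 2 58/261 = 22.2% → Drug B
Stage I: Drug B 208/285 = 73.0%, Compound 2 96/146 = 65.8% → Drug B
Stage IV: Drug B 85/449 = 18.9%, Compound 2 30/243 = 12.3% → Drug B
Stage II: Drug B 153/286 = 53.5%, Compound 2 121/264 = 45.8% → Drug B
Overall: Drug B 503/1214 = 41.4%, Compound 2 305/914 = 33.4% → Drug B
Drug B wins overall and in every disease group — no reversal.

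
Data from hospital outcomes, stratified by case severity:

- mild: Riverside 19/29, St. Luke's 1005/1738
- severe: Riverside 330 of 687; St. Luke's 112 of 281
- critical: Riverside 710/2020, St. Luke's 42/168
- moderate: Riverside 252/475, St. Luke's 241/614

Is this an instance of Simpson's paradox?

Yes

Mild: Riverside 19/29 = 65.5%, St. Luke's 1005/1738 = 57.8% → Riverside
Severe: Riverside 330/687 = 48.0%, St. Luke's 112/281 = 39.9% → Riverside
Critical: Riverside 710/2020 = 35.1%, St. Luke's 42/168 = 25.0% → Riverside
Moderate: Riverside 252/475 = 53.1%, St. Luke's 241/614 = 39.3% → Riverside
Overall: Riverside 1311/3211 = 40.8%, St. Luke's 1400/2801 = 50.0% → St. Luke's
Riverside wins each case group but St. Luke's wins overall — the comparison reverses. Riverside's patients skew toward critical, which has a lower base rate.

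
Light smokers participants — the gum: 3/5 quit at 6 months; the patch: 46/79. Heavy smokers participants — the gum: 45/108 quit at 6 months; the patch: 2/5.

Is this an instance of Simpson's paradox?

Light smokers: the gum 3/5 = 60.0%, the patch 46/79 = 58.2% → the gum
Heavy smokers: the gum 45/108 = 41.7%, the patch 2/5 = 40.0% → the gum
Overall: the gum 48/113 = 42.5%, the patch 48/84 = 57.1% → the patch
The gum wins each dependence group but the patch wins overall — the comparison reverses. The gum's participants skew toward heavy smokers, which has a lower base rate.

Yes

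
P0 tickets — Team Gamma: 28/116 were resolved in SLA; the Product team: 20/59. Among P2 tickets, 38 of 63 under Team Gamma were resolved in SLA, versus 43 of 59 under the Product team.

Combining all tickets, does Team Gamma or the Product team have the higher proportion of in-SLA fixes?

the Product team

P0: Team Gamma 28/116 = 24.1%, the Product team 20/59 = 33.9% → the Product team
P2: Team Gamma 38/63 = 60.3%, the Product team 43/59 = 72.9% → the Product team
Overall: Team Gamma 66/179 = 36.9%, the Product team 63/118 = 53.4% → the Product team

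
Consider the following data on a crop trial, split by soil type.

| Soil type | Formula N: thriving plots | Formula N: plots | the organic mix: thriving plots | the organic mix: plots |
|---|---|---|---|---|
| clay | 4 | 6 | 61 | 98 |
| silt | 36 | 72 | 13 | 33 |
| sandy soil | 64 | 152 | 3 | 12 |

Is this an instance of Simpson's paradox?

Clay: Formula N 4/6 = 66.7%, the organic mix 61/98 = 62.2% → Formula N
Silt: Formula N 36/72 = 50.0%, the organic mix 13/33 = 39.4% → Formula N
Sandy soil: Formula N 64/152 = 42.1%, the organic mix 3/12 = 25.0% → Formula N
Overall: Formula N 104/230 = 45.2%, the organic mix 77/143 = 53.8% → the organic mix
Formula N wins each soil group but the organic mix wins overall — the comparison reverses. Formula N's plots skew toward sandy soil, which has a lower base rate.

Yes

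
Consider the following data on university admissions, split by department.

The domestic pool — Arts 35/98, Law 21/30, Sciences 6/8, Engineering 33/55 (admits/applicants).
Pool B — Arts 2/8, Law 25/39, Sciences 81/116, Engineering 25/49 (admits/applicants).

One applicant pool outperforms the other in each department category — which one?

the domestic pool

Arts: the domestic pool 35/98 = 35.7%, Pool B 2/8 = 25.0% → the domestic pool
Law: the domestic pool 21/30 = 70.0%, Pool B 25/39 = 64.1% → the domestic pool
Sciences: the domestic pool 6/8 = 75.0%, Pool B 81/116 = 69.8% → the domestic pool
Engineering: the domestic pool 33/55 = 60.0%, Pool B 25/49 = 51.0% → the domestic pool
The domestic pool has the higher rate in all 4 groups.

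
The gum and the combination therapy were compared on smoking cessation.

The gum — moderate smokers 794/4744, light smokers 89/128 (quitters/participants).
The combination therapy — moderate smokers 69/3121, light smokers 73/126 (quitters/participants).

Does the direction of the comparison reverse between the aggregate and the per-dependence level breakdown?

Moderate smokers: the gum 794/4744 = 16.7%, the combination therapy 69/3121 = 2.2% → the gum
Light smokers: the gum 89/128 = 69.5%, the combination therapy 73/126 = 57.9% → the gum
Overall: the gum 883/4872 = 18.1%, the combination therapy 142/3247 = 4.4% → the gum
The gum wins overall and in every dependence group — no reversal.

No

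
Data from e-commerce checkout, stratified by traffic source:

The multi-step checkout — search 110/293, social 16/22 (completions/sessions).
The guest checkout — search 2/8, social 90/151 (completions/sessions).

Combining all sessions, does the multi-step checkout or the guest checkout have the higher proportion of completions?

Search: the multi-step checkout 110/293 = 37.5%, the guest checkout 2/8 = 25.0% → the multi-step checkout
Social: the multi-step checkout 16/22 = 72.7%, the guest checkout 90/151 = 59.6% → the multi-step checkout
Overall: the multi-step checkout 126/315 = 40.0%, the guest checkout 92/159 = 57.9% → the guest checkout
(The multi-step checkout wins every traffic group but the guest checkout wins overall — the multi-step checkout's sessions skew toward the low-rate search group.)

the guest checkout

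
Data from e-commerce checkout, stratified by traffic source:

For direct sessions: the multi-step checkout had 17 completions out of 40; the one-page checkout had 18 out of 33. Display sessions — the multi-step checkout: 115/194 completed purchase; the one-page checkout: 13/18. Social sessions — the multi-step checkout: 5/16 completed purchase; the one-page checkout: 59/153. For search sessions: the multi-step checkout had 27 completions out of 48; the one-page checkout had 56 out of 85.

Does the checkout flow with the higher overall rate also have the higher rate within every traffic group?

No

Direct: the multi-step checkout 17/40 = 42.5%, the one-page checkout 18/33 = 54.5% → the one-page checkout
Display: the multi-step checkout 115/194 = 59.3%, the one-page checkout 13/18 = 72.2% → the one-page checkout
Social: the multi-step checkout 5/16 = 31.2%, the one-page checkout 59/153 = 38.6% → the one-page checkout
Search: the multi-step checkout 27/48 = 56.2%, the one-page checkout 56/85 = 65.9% → the one-page checkout
Overall: the multi-step checkout 164/298 = 55.0%, the one-page checkout 146/289 = 50.5% → the multi-step checkout
The one-page checkout wins each traffic group but the multi-step checkout wins overall — the comparison reverses. The one-page checkout's sessions skew toward social, which has a lower base rate.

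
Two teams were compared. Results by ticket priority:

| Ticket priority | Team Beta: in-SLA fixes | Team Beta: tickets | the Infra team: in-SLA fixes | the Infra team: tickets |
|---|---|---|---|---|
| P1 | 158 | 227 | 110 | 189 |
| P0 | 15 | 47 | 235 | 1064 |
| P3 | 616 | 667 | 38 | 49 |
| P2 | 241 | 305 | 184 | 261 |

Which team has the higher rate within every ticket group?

P1: Team Beta 158/227 = 69.6%, the Infra team 110/189 = 58.2% → Team Beta
P0: Team Beta 15/47 = 31.9%, the Infra team 235/1064 = 22.1% → Team Beta
P3: Team Beta 616/667 = 92.4%, the Infra team 38/49 = 77.6% → Team Beta
P2: Team Beta 241/305 = 79.0%, the Infra team 184/261 = 70.5% → Team Beta
Team Beta has the higher rate in all 4 groups.

Team Beta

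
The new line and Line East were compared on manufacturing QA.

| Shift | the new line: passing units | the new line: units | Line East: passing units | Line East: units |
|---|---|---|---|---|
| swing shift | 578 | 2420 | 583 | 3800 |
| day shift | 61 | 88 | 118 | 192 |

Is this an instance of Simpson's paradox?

Swing shift: the new line 578/2420 = 23.9%, Line East 583/3800 = 15.3% → the new line
Day shift: the new line 61/88 = 69.3%, Line East 118/192 = 61.5% → the new line
Overall: the new line 639/2508 = 25.5%, Line East 701/3992 = 17.6% → the new line
The new line wins overall and in every shift group — no reversal.

No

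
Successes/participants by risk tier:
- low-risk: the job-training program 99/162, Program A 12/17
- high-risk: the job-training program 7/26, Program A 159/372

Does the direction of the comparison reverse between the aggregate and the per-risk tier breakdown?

Yes

Low-risk: the job-training program 99/162 = 61.1%, Program A 12/17 = 70.6% → Program A
High-risk: the job-training program 7/26 = 26.9%, Program A 159/372 = 42.7% → Program A
Overall: the job-training program 106/188 = 56.4%, Program A 171/389 = 44.0% → the job-training program
Program A wins each risk group but the job-training program wins overall — the comparison reverses. Program A's participants skew toward high-risk, which has a lower base rate.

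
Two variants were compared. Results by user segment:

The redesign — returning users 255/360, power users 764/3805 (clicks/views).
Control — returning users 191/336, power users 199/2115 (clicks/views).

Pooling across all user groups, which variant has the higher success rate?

Returning users: the redesign 255/360 = 70.8%, Control 191/336 = 56.8% → the redesign
Power users: the redesign 764/3805 = 20.1%, Control 199/2115 = 9.4% → the redesign
Overall: the redesign 1019/4165 = 24.5%, Control 390/2451 = 15.9% → the redesign

the redesign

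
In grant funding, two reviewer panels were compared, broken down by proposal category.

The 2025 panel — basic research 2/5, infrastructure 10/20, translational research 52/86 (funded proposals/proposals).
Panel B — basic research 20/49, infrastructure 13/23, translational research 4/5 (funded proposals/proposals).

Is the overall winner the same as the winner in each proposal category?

Basic research: the 2025 panel 2/5 = 40.0%, Panel B 20/49 = 40.8% → Panel B
Infrastructure: the 2025 panel 10/20 = 50.0%, Panel B 13/23 = 56.5% → Panel B
Translational research: the 2025 panel 52/86 = 60.5%, Panel B 4/5 = 80.0% → Panel B
Overall: the 2025 panel 64/111 = 57.7%, Panel B 37/77 = 48.1% → the 2025 panel
Panel B wins each proposal group but the 2025 panel wins overall — the comparison reverses. Panel B's proposals skew toward basic research, which has a lower base rate.

No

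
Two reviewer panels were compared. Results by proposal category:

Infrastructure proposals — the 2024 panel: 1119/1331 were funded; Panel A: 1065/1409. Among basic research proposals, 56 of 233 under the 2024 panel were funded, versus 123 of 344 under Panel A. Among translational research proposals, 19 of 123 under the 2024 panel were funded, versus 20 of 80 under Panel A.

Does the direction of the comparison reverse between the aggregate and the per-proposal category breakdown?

No

Infrastructure: the 2024 panel 1119/1331 = 84.1%, Panel A 1065/1409 = 75.6% → the 2024 panel
Basic research: the 2024 panel 56/233 = 24.0%, Panel A 123/344 = 35.8% → Panel A
Translational research: the 2024 panel 19/123 = 15.4%, Panel A 20/80 = 25.0% → Panel A
Overall: the 2024 panel 1194/1687 = 70.8%, Panel A 1208/1833 = 65.9% → the 2024 panel
Neither sweeps: the 2024 panel wins 1 of 3 groups, Panel A wins 2. The 2024 panel wins overall but not every group — no Simpson reversal.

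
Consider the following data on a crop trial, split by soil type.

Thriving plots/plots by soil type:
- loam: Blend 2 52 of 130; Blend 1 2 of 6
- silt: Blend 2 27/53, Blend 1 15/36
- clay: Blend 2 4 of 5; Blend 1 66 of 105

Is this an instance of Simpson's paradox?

Loam: Blend 2 52/130 = 40.0%, Blend 1 2/6 = 33.3% → Blend 2
Silt: Blend 2 27/53 = 50.9%, Blend 1 15/36 = 41.7% → Blend 2
Clay: Blend 2 4/5 = 80.0%, Blend 1 66/105 = 62.9% → Blend 2
Overall: Blend 2 83/188 = 44.1%, Blend 1 83/147 = 56.5% → Blend 1
Blend 2 wins each soil group but Blend 1 wins overall — the comparison reverses. Blend 2's plots skew toward loam, which has a lower base rate.

Yes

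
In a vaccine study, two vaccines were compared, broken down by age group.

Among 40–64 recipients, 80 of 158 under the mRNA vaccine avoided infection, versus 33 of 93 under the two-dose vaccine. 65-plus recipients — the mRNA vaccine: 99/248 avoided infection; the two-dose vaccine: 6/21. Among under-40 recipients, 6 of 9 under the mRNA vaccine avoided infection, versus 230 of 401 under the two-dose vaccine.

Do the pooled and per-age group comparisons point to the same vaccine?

No

40–64: the mRNA vaccine 80/158 = 50.6%, the two-dose vaccine 33/93 = 35.5% → the mRNA vaccine
65-plus: the mRNA vaccine 99/248 = 39.9%, the two-dose vaccine 6/21 = 28.6% → the mRNA vaccine
Under-40: the mRNA vaccine 6/9 = 66.7%, the two-dose vaccine 230/401 = 57.4% → the mRNA vaccine
Overall: the mRNA vaccine 185/415 = 44.6%, the two-dose vaccine 269/515 = 52.2% → the two-dose vaccine
The mRNA vaccine wins each age group but the two-dose vaccine wins overall — the comparison reverses. The mRNA vaccine's recipients skew toward 65-plus, which has a lower base rate.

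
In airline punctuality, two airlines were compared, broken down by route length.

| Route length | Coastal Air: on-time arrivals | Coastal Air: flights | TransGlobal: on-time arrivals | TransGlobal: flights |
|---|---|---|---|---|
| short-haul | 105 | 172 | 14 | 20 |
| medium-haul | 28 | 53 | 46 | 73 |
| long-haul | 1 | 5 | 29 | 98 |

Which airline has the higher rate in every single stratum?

TransGlobal

Short-haul: Coastal Air 105/172 = 61.0%, TransGlobal 14/20 = 70.0% → TransGlobal
Medium-haul: Coastal Air 28/53 = 52.8%, TransGlobal 46/73 = 63.0% → TransGlobal
Long-haul: Coastal Air 1/5 = 20.0%, TransGlobal 29/98 = 29.6% → TransGlobal
TransGlobal has the higher rate in all 3 groups.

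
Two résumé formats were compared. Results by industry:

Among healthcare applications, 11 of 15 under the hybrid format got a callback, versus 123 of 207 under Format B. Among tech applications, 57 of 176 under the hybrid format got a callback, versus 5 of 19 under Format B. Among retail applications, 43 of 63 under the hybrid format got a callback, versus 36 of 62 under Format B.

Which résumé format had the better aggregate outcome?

Healthcare: the hybrid format 11/15 = 73.3%, Format B 123/207 = 59.4% → the hybrid format
Tech: the hybrid format 57/176 = 32.4%, Format B 5/19 = 26.3% → the hybrid format
Retail: the hybrid format 43/63 = 68.3%, Format B 36/62 = 58.1% → the hybrid format
Overall: the hybrid format 111/254 = 43.7%, Format B 164/288 = 56.9% → Format B
(The hybrid format wins every industry group but Format B wins overall — the hybrid format's applications skew toward the low-rate tech group.)

Format B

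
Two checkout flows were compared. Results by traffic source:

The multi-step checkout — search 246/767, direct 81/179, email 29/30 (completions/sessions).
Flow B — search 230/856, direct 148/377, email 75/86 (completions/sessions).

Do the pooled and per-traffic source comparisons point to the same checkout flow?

Search: the multi-step checkout 246/767 = 32.1%, Flow B 230/856 = 26.9% → the multi-step checkout
Direct: the multi-step checkout 81/179 = 45.3%, Flow B 148/377 = 39.3% → the multi-step checkout
Email: the multi-step checkout 29/30 = 96.7%, Flow B 75/86 = 87.2% → the multi-step checkout
Overall: the multi-step checkout 356/976 = 36.5%, Flow B 453/1319 = 34.3% → the multi-step checkout
The multi-step checkout wins overall and in every traffic group — no reversal.

Yes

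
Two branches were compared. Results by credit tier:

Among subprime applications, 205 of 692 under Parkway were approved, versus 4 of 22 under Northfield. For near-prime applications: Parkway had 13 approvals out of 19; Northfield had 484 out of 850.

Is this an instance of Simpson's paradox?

Subprime: Parkway 205/692 = 29.6%, Northfield 4/22 = 18.2% → Parkway
Near-prime: Parkway 13/19 = 68.4%, Northfield 484/850 = 56.9% → Parkway
Overall: Parkway 218/711 = 30.7%, Northfield 488/872 = 56.0% → Northfield
Parkway wins each credit group but Northfield wins overall — the comparison reverses. Parkway's applications skew toward subprime, which has a lower base rate.

Yes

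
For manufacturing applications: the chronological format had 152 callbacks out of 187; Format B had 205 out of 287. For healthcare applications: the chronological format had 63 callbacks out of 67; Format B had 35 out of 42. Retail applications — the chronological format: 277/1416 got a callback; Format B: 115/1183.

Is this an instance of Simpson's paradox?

No

Manufacturing: the chronological format 152/187 = 81.3%, Format B 205/287 = 71.4% → the chronological format
Healthcare: the chronological format 63/67 = 94.0%, Format B 35/42 = 83.3% → the chronological format
Retail: the chronological format 277/1416 = 19.6%, Format B 115/1183 = 9.7% → the chronological format
Overall: the chronological format 492/1670 = 29.5%, Format B 355/1512 = 23.5% → the chronological format
The chronological format wins overall and in every industry group — no reversal.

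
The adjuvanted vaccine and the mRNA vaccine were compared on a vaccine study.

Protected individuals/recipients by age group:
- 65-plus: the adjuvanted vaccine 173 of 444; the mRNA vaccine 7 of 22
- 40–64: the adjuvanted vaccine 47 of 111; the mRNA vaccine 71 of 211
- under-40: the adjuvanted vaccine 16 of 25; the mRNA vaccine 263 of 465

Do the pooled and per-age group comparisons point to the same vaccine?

65-plus: the adjuvanted vaccine 173/444 = 39.0%, the mRNA vaccine 7/22 = 31.8% → the adjuvanted vaccine
40–64: the adjuvanted vaccine 47/111 = 42.3%, the mRNA vaccine 71/211 = 33.6% → the adjuvanted vaccine
Under-40: the adjuvanted vaccine 16/25 = 64.0%, the mRNA vaccine 263/465 = 56.6% → the adjuvanted vaccine
Overall: the adjuvanted vaccine 236/580 = 40.7%, the mRNA vaccine 341/698 = 48.9% → the mRNA vaccine
The adjuvanted vaccine wins each age group but the mRNA vaccine wins overall — the comparison reverses. The adjuvanted vaccine's recipients skew toward 65-plus, which has a lower base rate.

No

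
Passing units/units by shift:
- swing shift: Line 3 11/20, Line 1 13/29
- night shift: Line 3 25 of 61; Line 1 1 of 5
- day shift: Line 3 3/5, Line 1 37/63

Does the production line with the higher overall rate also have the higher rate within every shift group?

No

Swing shift: Line 3 11/20 = 55.0%, Line 1 13/29 = 44.8% → Line 3
Night shift: Line 3 25/61 = 41.0%, Line 1 1/5 = 20.0% → Line 3
Day shift: Line 3 3/5 = 60.0%, Line 1 37/63 = 58.7% → Line 3
Overall: Line 3 39/86 = 45.3%, Line 1 51/97 = 52.6% → Line 1
Line 3 wins each shift group but Line 1 wins overall — the comparison reverses. Line 3's units skew toward night shift, which has a lower base rate.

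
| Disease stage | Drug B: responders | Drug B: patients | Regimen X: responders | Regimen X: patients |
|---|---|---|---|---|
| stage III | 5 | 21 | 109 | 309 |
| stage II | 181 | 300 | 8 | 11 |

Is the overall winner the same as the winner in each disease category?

Stage III: Drug B 5/21 = 23.8%, Regimen X 109/309 = 35.3% → Regimen X
Stage II: Drug B 181/300 = 60.3%, Regimen X 8/11 = 72.7% → Regimen X
Overall: Drug B 186/321 = 57.9%, Regimen X 117/320 = 36.6% → Drug B
Regimen X wins each disease group but Drug B wins overall — the comparison reverses. Regimen X's patients skew toward stage III, which has a lower base rate.

No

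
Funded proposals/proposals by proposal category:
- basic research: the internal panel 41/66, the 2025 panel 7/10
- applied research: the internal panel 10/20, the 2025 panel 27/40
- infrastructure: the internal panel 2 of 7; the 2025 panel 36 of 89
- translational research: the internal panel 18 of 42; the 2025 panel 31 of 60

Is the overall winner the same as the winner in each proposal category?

Basic research: the internal panel 41/66 = 62.1%, the 2025 panel 7/10 = 70.0% → the 2025 panel
Applied research: the internal panel 10/20 = 50.0%, the 2025 panel 27/40 = 67.5% → the 2025 panel
Infrastructure: the internal panel 2/7 = 28.6%, the 2025 panel 36/89 = 40.4% → the 2025 panel
Translational research: the internal panel 18/42 = 42.9%, the 2025 panel 31/60 = 51.7% → the 2025 panel
Overall: the internal panel 71/135 = 52.6%, the 2025 panel 101/199 = 50.8% → the internal panel
The 2025 panel wins each proposal group but the internal panel wins overall — the comparison reverses. The 2025 panel's proposals skew toward infrastructure, which has a lower base rate.

No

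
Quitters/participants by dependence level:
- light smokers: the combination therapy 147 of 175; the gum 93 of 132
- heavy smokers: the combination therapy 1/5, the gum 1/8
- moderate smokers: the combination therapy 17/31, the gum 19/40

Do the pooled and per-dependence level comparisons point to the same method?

Light smokers: the combination therapy 147/175 = 84.0%, the gum 93/132 = 70.5% → the combination therapy
Heavy smokers: the combination therapy 1/5 = 20.0%, the gum 1/8 = 12.5% → the combination therapy
Moderate smokers: the combination therapy 17/31 = 54.8%, the gum 19/40 = 47.5% → the combination therapy
Overall: the combination therapy 165/211 = 78.2%, the gum 113/180 = 62.8% → the combination therapy
The combination therapy wins overall and in every dependence group — no reversal.

Yes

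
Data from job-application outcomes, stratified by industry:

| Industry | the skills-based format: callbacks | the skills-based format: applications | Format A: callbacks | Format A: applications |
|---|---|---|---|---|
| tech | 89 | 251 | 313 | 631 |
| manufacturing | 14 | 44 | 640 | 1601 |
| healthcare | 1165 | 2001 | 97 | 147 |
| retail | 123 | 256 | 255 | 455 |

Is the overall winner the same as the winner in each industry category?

Tech: the skills-based format 89/251 = 35.5%, Format A 313/631 = 49.6% → Format A
Manufacturing: the skills-based format 14/44 = 31.8%, Format A 640/1601 = 40.0% → Format A
Healthcare: the skills-based format 1165/2001 = 58.2%, Format A 97/147 = 66.0% → Format A
Retail: the skills-based format 123/256 = 48.0%, Format A 255/455 = 56.0% → Format A
Overall: the skills-based format 1391/2552 = 54.5%, Format A 1305/2834 = 46.0% → the skills-based format
Format A wins each industry group but the skills-based format wins overall — the comparison reverses. Format A's applications skew toward manufacturing, which has a lower base rate.

No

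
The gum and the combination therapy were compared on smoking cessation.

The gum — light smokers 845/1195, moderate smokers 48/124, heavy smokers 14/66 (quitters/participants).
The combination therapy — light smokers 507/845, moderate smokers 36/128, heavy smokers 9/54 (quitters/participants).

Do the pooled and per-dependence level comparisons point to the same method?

Light smokers: the gum 845/1195 = 70.7%, the combination therapy 507/845 = 60.0% → the gum
Moderate smokers: the gum 48/124 = 38.7%, the combination therapy 36/128 = 28.1% → the gum
Heavy smokers: the gum 14/66 = 21.2%, the combination therapy 9/54 = 16.7% → the gum
Overall: the gum 907/1385 = 65.5%, the combination therapy 552/1027 = 53.7% → the gum
The gum wins overall and in every dependence group — no reversal.

Yes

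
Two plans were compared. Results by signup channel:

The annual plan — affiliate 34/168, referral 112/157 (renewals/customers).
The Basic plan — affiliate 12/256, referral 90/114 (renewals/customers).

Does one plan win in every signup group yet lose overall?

No

Affiliate: the annual plan 34/168 = 20.2%, the Basic plan 12/256 = 4.7% → the annual plan
Referral: the annual plan 112/157 = 71.3%, the Basic plan 90/114 = 78.9% → the Basic plan
Overall: the annual plan 146/325 = 44.9%, the Basic plan 102/370 = 27.6% → the annual plan
Neither sweeps: the annual plan wins 1 of 2 groups, the Basic plan wins 1. The annual plan wins overall but not every group — no Simpson reversal.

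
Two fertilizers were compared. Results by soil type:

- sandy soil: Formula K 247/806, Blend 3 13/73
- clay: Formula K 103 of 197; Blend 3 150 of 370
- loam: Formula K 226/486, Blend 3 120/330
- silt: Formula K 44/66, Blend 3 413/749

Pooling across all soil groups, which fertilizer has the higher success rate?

Blend 3

Sandy soil: Formula K 247/806 = 30.6%, Blend 3 13/73 = 17.8% → Formula K
Clay: Formula K 103/197 = 52.3%, Blend 3 150/370 = 40.5% → Formula K
Loam: Formula K 226/486 = 46.5%, Blend 3 120/330 = 36.4% → Formula K
Silt: Formula K 44/66 = 66.7%, Blend 3 413/749 = 55.1% → Formula K
Overall: Formula K 620/1555 = 39.9%, Blend 3 696/1522 = 45.7% → Blend 3
(Formula K wins every soil group but Blend 3 wins overall — Formula K's plots skew toward the low-rate sandy soil group.)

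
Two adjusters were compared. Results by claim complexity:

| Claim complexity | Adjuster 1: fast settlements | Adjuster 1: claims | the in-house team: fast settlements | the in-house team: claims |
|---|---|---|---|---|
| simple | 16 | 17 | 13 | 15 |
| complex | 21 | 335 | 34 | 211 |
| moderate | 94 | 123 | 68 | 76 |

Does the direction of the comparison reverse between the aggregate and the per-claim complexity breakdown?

Simple: Adjuster 1 16/17 = 94.1%, the in-house team 13/15 = 86.7% → Adjuster 1
Complex: Adjuster 1 21/335 = 6.3%, the in-house team 34/211 = 16.1% → the in-house team
Moderate: Adjuster 1 94/123 = 76.4%, the in-house team 68/76 = 89.5% → the in-house team
Overall: Adjuster 1 131/475 = 27.6%, the in-house team 115/302 = 38.1% → the in-house team
Neither sweeps: Adjuster 1 wins 1 of 3 groups, the in-house team wins 2. The in-house team wins overall but not every group — no Simpson reversal.

No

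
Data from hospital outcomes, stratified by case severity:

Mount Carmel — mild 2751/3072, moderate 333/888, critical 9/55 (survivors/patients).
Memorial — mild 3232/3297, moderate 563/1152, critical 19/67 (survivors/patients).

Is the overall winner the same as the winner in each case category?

Yes

Mild: Mount Carmel 2751/3072 = 89.6%, Memorial 3232/3297 = 98.0% → Memorial
Moderate: Mount Carmel 333/888 = 37.5%, Memorial 563/1152 = 48.9% → Memorial
Critical: Mount Carmel 9/55 = 16.4%, Memorial 19/67 = 28.4% → Memorial
Overall: Mount Carmel 3093/4015 = 77.0%, Memorial 3814/4516 = 84.5% → Memorial
Memorial wins overall and in every case group — no reversal.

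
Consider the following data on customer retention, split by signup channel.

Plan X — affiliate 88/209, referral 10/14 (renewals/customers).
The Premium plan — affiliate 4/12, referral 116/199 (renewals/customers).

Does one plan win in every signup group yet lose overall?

Affiliate: Plan X 88/209 = 42.1%, the Premium plan 4/12 = 33.3% → Plan X
Referral: Plan X 10/14 = 71.4%, the Premium plan 116/199 = 58.3% → Plan X
Overall: Plan X 98/223 = 43.9%, the Premium plan 120/211 = 56.9% → the Premium plan
Plan X wins each signup group but the Premium plan wins overall — the comparison reverses. Plan X's customers skew toward affiliate, which has a lower base rate.

Yes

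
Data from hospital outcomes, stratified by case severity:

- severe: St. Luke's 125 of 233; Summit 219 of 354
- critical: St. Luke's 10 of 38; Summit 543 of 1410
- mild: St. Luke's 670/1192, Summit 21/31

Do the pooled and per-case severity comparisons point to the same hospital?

Severe: St. Luke's 125/233 = 53.6%, Summit 219/354 = 61.9% → Summit
Critical: St. Luke's 10/38 = 26.3%, Summit 543/1410 = 38.5% → Summit
Mild: St. Luke's 670/1192 = 56.2%, Summit 21/31 = 67.7% → Summit
Overall: St. Luke's 805/1463 = 55.0%, Summit 783/1795 = 43.6% → St. Luke's
Summit wins each case group but St. Luke's wins overall — the comparison reverses. Summit's patients skew toward critical, which has a lower base rate.

No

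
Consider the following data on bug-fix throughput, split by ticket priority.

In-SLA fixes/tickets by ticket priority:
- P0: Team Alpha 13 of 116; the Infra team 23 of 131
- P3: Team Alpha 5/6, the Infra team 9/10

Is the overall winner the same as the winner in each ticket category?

Yes

P0: Team Alpha 13/116 = 11.2%, the Infra team 23/131 = 17.6% → the Infra team
P3: Team Alpha 5/6 = 83.3%, the Infra team 9/10 = 90.0% → the Infra team
Overall: Team Alpha 18/122 = 14.8%, the Infra team 32/141 = 22.7% → the Infra team
The Infra team wins overall and in every ticket group — no reversal.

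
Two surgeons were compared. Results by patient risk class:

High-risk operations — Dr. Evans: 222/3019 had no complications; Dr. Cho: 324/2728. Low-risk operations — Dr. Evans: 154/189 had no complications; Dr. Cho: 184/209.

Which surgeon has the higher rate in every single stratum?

High-risk: Dr. Evans 222/3019 = 7.4%, Dr. Cho 324/2728 = 11.9% → Dr. Cho
Low-risk: Dr. Evans 154/189 = 81.5%, Dr. Cho 184/209 = 88.0% → Dr. Cho
Dr. Cho has the higher rate in both groups.

Dr. Cho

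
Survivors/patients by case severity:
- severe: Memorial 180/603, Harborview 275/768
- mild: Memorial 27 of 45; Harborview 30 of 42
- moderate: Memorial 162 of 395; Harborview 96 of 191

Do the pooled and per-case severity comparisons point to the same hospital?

Severe: Memorial 180/603 = 29.9%, Harborview 275/768 = 35.8% → Harborview
Mild: Memorial 27/45 = 60.0%, Harborview 30/42 = 71.4% → Harborview
Moderate: Memorial 162/395 = 41.0%, Harborview 96/191 = 50.3% → Harborview
Overall: Memorial 369/1043 = 35.4%, Harborview 401/1001 = 40.1% → Harborview
Harborview wins overall and in every case group — no reversal.

Yes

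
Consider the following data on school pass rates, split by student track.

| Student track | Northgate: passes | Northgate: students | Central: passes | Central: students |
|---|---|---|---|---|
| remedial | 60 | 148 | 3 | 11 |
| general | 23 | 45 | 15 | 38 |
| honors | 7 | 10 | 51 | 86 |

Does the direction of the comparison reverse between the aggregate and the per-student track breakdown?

Yes

Remedial: Northgate 60/148 = 40.5%, Central 3/11 = 27.3% → Northgate
General: Northgate 23/45 = 51.1%, Central 15/38 = 39.5% → Northgate
Honors: Northgate 7/10 = 70.0%, Central 51/86 = 59.3% → Northgate
Overall: Northgate 90/203 = 44.3%, Central 69/135 = 51.1% → Central
Northgate wins each student group but Central wins overall — the comparison reverses. Northgate's students skew toward remedial, which has a lower base rate.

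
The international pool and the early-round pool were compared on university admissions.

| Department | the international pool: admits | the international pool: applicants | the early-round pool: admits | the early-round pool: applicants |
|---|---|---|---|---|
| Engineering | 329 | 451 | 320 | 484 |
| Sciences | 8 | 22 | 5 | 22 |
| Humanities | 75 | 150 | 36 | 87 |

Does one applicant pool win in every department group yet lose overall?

Engineering: the international pool 329/451 = 72.9%, the early-round pool 320/484 = 66.1% → the international pool
Sciences: the international pool 8/22 = 36.4%, the early-round pool 5/22 = 22.7% → the international pool
Humanities: the international pool 75/150 = 50.0%, the early-round pool 36/87 = 41.4% → the international pool
Overall: the international pool 412/623 = 66.1%, the early-round pool 361/593 = 60.9% → the international pool
The international pool wins overall and in every department group — no reversal.

No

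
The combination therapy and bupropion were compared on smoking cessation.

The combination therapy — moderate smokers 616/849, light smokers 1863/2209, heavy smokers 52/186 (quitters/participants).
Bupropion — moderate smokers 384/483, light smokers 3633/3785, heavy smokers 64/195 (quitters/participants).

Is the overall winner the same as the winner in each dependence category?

Moderate smokers: the combination therapy 616/849 = 72.6%, bupropion 384/483 = 79.5% → bupropion
Light smokers: the combination therapy 1863/2209 = 84.3%, bupropion 3633/3785 = 96.0% → bupropion
Heavy smokers: the combination therapy 52/186 = 28.0%, bupropion 64/195 = 32.8% → bupropion
Overall: the combination therapy 2531/3244 = 78.0%, bupropion 4081/4463 = 91.4% → bupropion
Bupropion wins overall and in every dependence group — no reversal.

Yes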